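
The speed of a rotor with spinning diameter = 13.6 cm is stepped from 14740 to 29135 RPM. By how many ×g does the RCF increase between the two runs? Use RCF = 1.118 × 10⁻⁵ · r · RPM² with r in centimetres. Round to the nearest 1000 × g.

r = 13.6 / 2 = 6.8 cm
RCF₁ = 1.118 × 10⁻⁵ × 6.8 × (14740)² = 1.118 × 10⁻⁵ × 6.8 × 217,267,600 ≈ 16,517.6 × g
RCF₂ = 1.118 × 10⁻⁵ × 6.8 × (29135)² = 1.118 × 10⁻⁵ × 6.8 × 848,848,225 ≈ 64,532.8 × g
Increase = 64,532.8 − 16,517.6 = 48,015.2

48000 ×g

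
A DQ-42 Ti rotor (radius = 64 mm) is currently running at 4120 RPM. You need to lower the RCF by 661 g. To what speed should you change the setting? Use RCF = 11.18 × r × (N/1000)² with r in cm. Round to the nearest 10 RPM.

r = 64 mm = 6.4 cm
Current RCF = 11.18 × 6.4 × (4.12)² = 11.18 × 6.4 × 16.9744 ≈ 1,214.6 × g
Target RCF = 1,214.6 − 661 = 553.6 × g
(N/1000)² = 553.6 / 71.552 = 7.73703
N = 1000 × √7.73703 ≈ 2,781.6

N₂ ≈ 2780 RPM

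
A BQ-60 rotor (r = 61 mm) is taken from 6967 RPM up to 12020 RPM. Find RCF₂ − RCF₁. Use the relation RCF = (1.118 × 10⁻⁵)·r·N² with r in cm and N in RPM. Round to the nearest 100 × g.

r = 61 mm = 6.1 cm
RCF₁ = 1.118 × 10⁻⁵ × 6.1 × (6967)² = 1.118 × 10⁻⁵ × 6.1 × 48,539,089 ≈ 3,310.3 × g
RCF₂ = 1.118 × 10⁻⁵ × 6.1 × (12020)² = 1.118 × 10⁻⁵ × 6.1 × 144,480,400 ≈ 9,853.3 × g
Increase = 9,853.3 − 3,310.3 = 6,543

≈ 6500 × g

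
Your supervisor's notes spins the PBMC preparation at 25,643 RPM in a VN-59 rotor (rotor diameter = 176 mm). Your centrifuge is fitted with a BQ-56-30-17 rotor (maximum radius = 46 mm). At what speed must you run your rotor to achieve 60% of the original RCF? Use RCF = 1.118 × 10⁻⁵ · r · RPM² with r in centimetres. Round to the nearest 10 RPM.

Original rotor: r = 176 mm / 2 = 88 mm = 8.8 cm
RCF_original = 1.118 × 10⁻⁵ × 8.8 × (25643)² = 1.118 × 10⁻⁵ × 8.8 × 657,563,449 ≈ 64,693.7 × g
Target RCF = 0.6 × 64,693.7 ≈ 38,816.2 × g
Your rotor: r = 46 mm = 4.6 cm
38,816.2 = 1.118 × 10⁻⁵ × 4.6 × N²
N² = 38,816.2 / (5.1428 × 10⁻⁵) = 754,767,831
N ≈ √754,767,831 ≈ 27,473.0

27470 RPM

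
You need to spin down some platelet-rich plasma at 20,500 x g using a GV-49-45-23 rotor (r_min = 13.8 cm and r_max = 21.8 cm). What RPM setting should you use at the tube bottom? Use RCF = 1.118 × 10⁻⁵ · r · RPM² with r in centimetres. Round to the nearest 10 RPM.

Use r_max = 21.8 cm.
20,500 = 1.118 × 10⁻⁵ × 21.8 × N²
N² = 20,500 / (24.3724 × 10⁻⁵) = 84,111,536
N ≈ √84,111,536 ≈ 9,171.2

9170 RPM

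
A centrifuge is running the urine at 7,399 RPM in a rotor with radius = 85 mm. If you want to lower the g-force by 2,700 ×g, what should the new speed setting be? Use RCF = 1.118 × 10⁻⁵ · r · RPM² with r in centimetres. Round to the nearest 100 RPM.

≈ 5100 RPM

r = 85 mm = 8.5 cm
Current RCF = 1.118 × 10⁻⁵ × 8.5 × (7399)² = 1.118 × 10⁻⁵ × 8.5 × 54,745,201 ≈ 5,202.4 × g
Target RCF = 5,202.4 − 2,700 = 2,502.4 × g
N² = 2,502.4 / (9.503 × 10⁻⁵) = 26,332,737
N ≈ √26,332,737 ≈ 5,131.5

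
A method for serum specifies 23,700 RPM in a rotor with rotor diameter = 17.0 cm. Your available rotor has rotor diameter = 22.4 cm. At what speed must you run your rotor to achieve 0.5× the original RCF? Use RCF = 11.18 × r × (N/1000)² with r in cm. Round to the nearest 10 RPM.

≈ 14600 RPM

Original rotor: r = 17.0 / 2 = 8.5 cm
RCF = 11.18 × r × (N/1000)²
RCF_original = 11.18 × 8.5 × (23.7)² = 11.18 × 8.5 × 561.69 ≈ 53,377.4 × g
Target RCF = 0.5 × 53,377.4 ≈ 26,688.7 × g
Your rotor: r = 22.4 / 2 = 11.2 cm
26,688.7 = 11.18 × 11.2 × (N/1000)²
(N/1000)² = 26,688.7 / 125.216 = 213.1413
N = 1000 × √213.1413 ≈ 14,599.4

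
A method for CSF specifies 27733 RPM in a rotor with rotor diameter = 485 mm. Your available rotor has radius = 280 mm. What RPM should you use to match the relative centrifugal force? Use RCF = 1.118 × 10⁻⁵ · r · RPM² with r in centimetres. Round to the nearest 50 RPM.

25800 RPM

Original rotor: r = 485 mm / 2 = 242.5 mm = 24.25 cm
RCF_original = 1.118 × 10⁻⁵ × 24.25 × (27733)² = 1.118 × 10⁻⁵ × 24.25 × 769,119,289 ≈ 208,519.8 × g
Your rotor: r = 280 mm = 28.0 cm
208,519.8 = 1.118 × 10⁻⁵ × 28 × N²
N² = 208,519.8 / (31.304 × 10⁻⁵) = 666,112,318
N ≈ √666,112,318 ≈ 25,809.2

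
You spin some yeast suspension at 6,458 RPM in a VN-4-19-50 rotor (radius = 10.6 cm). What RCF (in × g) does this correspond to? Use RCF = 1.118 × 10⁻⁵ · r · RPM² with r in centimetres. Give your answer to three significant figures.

RCF = 1.118 × 10⁻⁵ × 10.6 × (6458)² = 1.118 × 10⁻⁵ × 10.6 × 41,705,764 ≈ 4,942.5 × g

4940 × g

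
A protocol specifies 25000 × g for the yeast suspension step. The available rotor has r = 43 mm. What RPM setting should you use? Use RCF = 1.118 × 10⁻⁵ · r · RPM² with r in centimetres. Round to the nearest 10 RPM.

N ≈ 22800 RPM

r = 43 mm = 4.3 cm
25,000 = 1.118 × 10⁻⁵ × 4.3 × N²
N² = 25,000 / (4.8074 × 10⁻⁵) = 520,031,618
N ≈ √520,031,618 ≈ 22,804.2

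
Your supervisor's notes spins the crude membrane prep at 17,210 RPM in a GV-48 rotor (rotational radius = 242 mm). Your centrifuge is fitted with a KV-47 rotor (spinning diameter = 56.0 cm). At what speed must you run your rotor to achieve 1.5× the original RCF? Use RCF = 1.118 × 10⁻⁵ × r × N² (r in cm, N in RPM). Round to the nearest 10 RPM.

Original rotor: r = 242 mm = 24.2 cm
RCF_original = 1.118 × 10⁻⁵ × 24.2 × (17210)² = 1.118 × 10⁻⁵ × 24.2 × 296,184,100 ≈ 80,134.4 × g
Target RCF = 1.5 × 80,134.4 ≈ 120,201.6 × g
Your rotor: r = 56.0 / 2 = 28 cm
120,201.6 = 1.118 × 10⁻⁵ × 28 × N²
N² = 120,201.6 / (31.304 × 10⁻⁵) = 383,981,600
N ≈ √383,981,600 ≈ 19,595.4

19600 RPM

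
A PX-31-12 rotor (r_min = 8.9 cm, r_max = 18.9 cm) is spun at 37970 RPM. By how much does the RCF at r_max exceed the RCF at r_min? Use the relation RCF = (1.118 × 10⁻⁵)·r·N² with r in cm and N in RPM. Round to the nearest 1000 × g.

RCF_max = 1.118 × 10⁻⁵ × 18.9 × (37970)² = 1.118 × 10⁻⁵ × 18.9 × 1,441,720,900 ≈ 304,638.5 × g
RCF_min = 1.118 × 10⁻⁵ × 8.9 × (37970)² = 1.118 × 10⁻⁵ × 8.9 × 1,441,720,900 ≈ 143,454.1 × g
ΔRCF = 304,638.5 − 143,454.1 = 161,184.4

ΔRCF ≈ 161000 g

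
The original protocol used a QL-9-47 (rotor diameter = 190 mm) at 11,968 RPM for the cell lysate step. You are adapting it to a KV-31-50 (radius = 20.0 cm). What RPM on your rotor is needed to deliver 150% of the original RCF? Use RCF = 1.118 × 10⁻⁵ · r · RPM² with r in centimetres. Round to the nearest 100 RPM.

Original rotor: r = 190 mm / 2 = 95 mm = 9.5 cm
RCF_original = 1.118 × 10⁻⁵ × 9.5 × (11968)² = 1.118 × 10⁻⁵ × 9.5 × 143,233,024 ≈ 15,212.8 × g
Target RCF = 1.5 × 15,212.8 ≈ 22,819.2 × g
22,819.2 = 1.118 × 10⁻⁵ × 20 × N²
N² = 22,819.2 / (22.36 × 10⁻⁵) = 102,053,667
N ≈ √102,053,667 ≈ 10,102.2

10100 RPM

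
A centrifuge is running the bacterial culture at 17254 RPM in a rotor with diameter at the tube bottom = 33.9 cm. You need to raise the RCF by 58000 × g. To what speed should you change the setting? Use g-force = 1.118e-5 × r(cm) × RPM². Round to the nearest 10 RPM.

r = 33.9 / 2 = 16.95 cm
Current RCF = 1.118 × 10⁻⁵ × 16.95 × (17254)² = 1.118 × 10⁻⁵ × 16.95 × 297,700,516 ≈ 56,414.5 × g
Target RCF = 56,414.5 + 58,000 = 114,414.5 × g
N² = 114,414.5 / (18.9501 × 10⁻⁵) = 603,767,262
N ≈ √603,767,262 ≈ 24,571.7

24570 RPM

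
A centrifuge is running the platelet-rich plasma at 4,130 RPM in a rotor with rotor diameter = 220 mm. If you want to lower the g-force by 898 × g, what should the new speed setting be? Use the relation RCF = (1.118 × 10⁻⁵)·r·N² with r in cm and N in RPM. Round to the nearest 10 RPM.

3120 RPM

r = 220 mm / 2 = 110 mm = 11 cm
Current RCF = 1.118 × 10⁻⁵ × 11 × (4130)² = 1.118 × 10⁻⁵ × 11 × 17,056,900 ≈ 2,097.7 × g
Target RCF = 2,097.7 − 898 = 1,199.7 × g
N² = 1,199.7 / (12.298 × 10⁻⁵) = 9,755,245
N ≈ √9,755,245 ≈ 3,123.3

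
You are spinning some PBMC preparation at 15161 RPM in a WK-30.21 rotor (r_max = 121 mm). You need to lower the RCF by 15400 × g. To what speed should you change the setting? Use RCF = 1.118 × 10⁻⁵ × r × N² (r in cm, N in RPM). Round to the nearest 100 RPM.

N₂ ≈ 10800 RPM

r = 121 mm = 12.1 cm
Current RCF = 1.118 × 10⁻⁵ × 12.1 × (15161)² = 1.118 × 10⁻⁵ × 12.1 × 229,855,921 ≈ 31,094.4 × g
Target RCF = 31,094.4 − 15,400 = 15,694.4 × g
N² = 15,694.4 / (13.5278 × 10⁻⁵) = 116,015,908
N ≈ √116,015,908 ≈ 10,771.1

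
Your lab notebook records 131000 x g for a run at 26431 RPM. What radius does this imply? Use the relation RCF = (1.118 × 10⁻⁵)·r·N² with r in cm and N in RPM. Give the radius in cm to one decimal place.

131000 = 1.118 × 10⁻⁵ × r × (26431)²
r = 131000 / (1.118 × 10⁻⁵ × 698,597,761) = 131000 / 7810.323 ≈ 16.773 cm

≈ 16.8 cm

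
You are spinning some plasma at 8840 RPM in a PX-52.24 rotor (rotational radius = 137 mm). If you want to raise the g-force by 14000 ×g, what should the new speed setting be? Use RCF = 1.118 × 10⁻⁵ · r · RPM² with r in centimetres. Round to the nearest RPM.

r = 137 mm = 13.7 cm
Current RCF = 1.118 × 10⁻⁵ × 13.7 × (8840)² = 1.118 × 10⁻⁵ × 13.7 × 78,145,600 ≈ 11,969.2 × g
Target RCF = 11,969.2 + 14,000 = 25,969.2 × g
N² = 25,969.2 / (15.3166 × 10⁻⁵) = 169,549,378
N ≈ √169,549,378 ≈ 13,021.1

N₂ ≈ 13021 RPM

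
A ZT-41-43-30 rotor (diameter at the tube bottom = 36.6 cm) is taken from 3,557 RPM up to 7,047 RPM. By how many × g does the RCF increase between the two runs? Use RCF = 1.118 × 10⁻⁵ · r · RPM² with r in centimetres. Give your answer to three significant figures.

7570 × g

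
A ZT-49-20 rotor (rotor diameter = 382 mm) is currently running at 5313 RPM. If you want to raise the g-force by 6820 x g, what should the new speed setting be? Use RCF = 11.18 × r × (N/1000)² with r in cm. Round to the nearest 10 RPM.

≈ 7760 RPM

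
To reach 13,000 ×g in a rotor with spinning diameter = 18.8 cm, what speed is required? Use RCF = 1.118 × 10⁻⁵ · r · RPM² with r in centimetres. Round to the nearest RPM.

r = 18.8 / 2 = 9.4 cm
13,000 = 1.118 × 10⁻⁵ × 9.4 × N²
N² = 13,000 / (10.5092 × 10⁻⁵) = 123,701,138
N ≈ √123,701,138 ≈ 11,122.1

11122 RPM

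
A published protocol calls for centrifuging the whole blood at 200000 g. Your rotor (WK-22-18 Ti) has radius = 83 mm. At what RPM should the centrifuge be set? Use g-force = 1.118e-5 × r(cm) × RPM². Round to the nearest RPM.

≈ 46425 RPM

r = 83 mm = 8.3 cm
200,000 = 1.118 × 10⁻⁵ × 8.3 × N²
N² = 200,000 / (9.2794 × 10⁻⁵) = 2,155,311,766
N ≈ √2,155,311,766 ≈ 46,425.3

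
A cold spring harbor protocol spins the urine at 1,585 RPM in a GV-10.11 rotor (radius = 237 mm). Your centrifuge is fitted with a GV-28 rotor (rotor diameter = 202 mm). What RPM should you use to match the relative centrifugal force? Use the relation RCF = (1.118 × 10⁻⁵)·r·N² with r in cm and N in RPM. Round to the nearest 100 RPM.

2400 RPM

Original rotor: r = 237 mm = 23.7 cm
RCF_original = 1.118 × 10⁻⁵ × 23.7 × (1585)² = 1.118 × 10⁻⁵ × 23.7 × 2,512,225 ≈ 665.7 × g
Your rotor: r = 202 mm / 2 = 101 mm = 10.1 cm
665.7 = 1.118 × 10⁻⁵ × 10.1 × N²
N² = 665.7 / (11.2918 × 10⁻⁵) = 5,895,429
N ≈ √5,895,429 ≈ 2,428.1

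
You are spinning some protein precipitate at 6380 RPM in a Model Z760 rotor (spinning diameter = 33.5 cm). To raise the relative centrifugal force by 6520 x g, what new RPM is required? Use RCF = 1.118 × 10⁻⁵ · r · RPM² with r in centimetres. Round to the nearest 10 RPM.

r = 33.5 / 2 = 16.75 cm
Current RCF = 1.118 × 10⁻⁵ × 16.75 × (6380)² = 1.118 × 10⁻⁵ × 16.75 × 40,704,400 ≈ 7,622.5 × g
Target RCF = 7,622.5 + 6,520 = 14,142.5 × g
N² = 14,142.5 / (18.7265 × 10⁻⁵) = 75,521,320
N ≈ √75,521,320 ≈ 8,690.3

8690 RPM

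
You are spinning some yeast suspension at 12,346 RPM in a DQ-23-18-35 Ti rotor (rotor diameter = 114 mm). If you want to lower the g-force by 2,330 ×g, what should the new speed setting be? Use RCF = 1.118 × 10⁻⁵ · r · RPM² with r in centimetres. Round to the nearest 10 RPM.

r = 114 mm / 2 = 57 mm = 5.7 cm
Current RCF = 1.118 × 10⁻⁵ × 5.7 × (12346)² = 1.118 × 10⁻⁵ × 5.7 × 152,423,716 ≈ 9,713.4 × g
Target RCF = 9,713.4 − 2,330 = 7,383.4 × g
N² = 7,383.4 / (6.3726 × 10⁻⁵) = 115,861,658
N ≈ √115,861,658 ≈ 10,763.9

10760 RPM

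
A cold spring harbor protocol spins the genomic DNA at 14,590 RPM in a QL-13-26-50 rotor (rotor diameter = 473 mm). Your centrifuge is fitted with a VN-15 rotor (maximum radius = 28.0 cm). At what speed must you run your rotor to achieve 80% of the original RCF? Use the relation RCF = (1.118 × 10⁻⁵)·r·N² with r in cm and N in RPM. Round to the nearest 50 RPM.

≈ 12000 RPM

Original rotor: r = 473 mm / 2 = 236.5 mm = 23.65 cm
RCF_original = 1.118 × 10⁻⁵ × 23.65 × (14590)² = 1.118 × 10⁻⁵ × 23.65 × 212,868,100 ≈ 56,283.8 × g
Target RCF = 0.8 × 56,283.8 ≈ 45,027 × g
45,027 = 1.118 × 10⁻⁵ × 28 × N²
N² = 45,027 / (31.304 × 10⁻⁵) = 143,837,848
N ≈ √143,837,848 ≈ 11,993.2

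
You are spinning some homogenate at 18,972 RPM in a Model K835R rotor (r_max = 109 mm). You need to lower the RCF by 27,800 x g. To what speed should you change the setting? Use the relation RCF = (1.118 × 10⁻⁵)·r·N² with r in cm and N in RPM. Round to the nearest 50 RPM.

11500 RPM

r = 109 mm = 10.9 cm
Current RCF = 1.118 × 10⁻⁵ × 10.9 × (18972)² = 1.118 × 10⁻⁵ × 10.9 × 359,936,784 ≈ 43,862.6 × g
Target RCF = 43,862.6 − 27,800 = 16,062.6 × g
N² = 16,062.6 / (12.1862 × 10⁻⁵) = 131,809,752
N ≈ √131,809,752 ≈ 11,480.8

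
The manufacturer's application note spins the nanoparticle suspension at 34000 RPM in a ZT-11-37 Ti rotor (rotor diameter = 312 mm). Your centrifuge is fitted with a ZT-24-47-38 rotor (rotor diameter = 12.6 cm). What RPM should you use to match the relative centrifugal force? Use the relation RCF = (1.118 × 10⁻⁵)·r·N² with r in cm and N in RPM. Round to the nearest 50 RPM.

Original rotor: r = 312 mm / 2 = 156 mm = 15.6 cm
RCF_original = 1.118 × 10⁻⁵ × 15.6 × (34000)² = 1.118 × 10⁻⁵ × 15.6 × 1,156,000,000 ≈ 201,615.6 × g
Your rotor: r = 12.6 / 2 = 6.3 cm
201,615.6 = 1.118 × 10⁻⁵ × 6.3 × N²
N² = 201,615.6 / (7.0434 × 10⁻⁵) = 2,862,475,509
N ≈ √2,862,475,509 ≈ 53,502.1

53500 RPM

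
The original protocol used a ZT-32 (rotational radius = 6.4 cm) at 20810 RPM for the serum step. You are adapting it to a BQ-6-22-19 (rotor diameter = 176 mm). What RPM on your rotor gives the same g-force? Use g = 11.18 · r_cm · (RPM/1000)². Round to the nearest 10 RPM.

RCF_original = 11.18 × 6.4 × (20.81)² = 11.18 × 6.4 × 433.0561 ≈ 30,986 × g
Your rotor: r = 176 mm / 2 = 88 mm = 8.8 cm
30,986 = 11.18 × 8.8 × (N/1000)²
(N/1000)² = 30,986 / 98.384 = 314.9496
N = 1000 × √314.9496 ≈ 17,746.8

≈ 17750 RPM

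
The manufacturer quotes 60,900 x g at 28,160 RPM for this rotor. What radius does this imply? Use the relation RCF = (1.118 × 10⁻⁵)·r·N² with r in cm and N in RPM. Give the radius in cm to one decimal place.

r ≈ 6.9 cm

60900 = 1.118 × 10⁻⁵ × r × (28160)²
r = 60900 / (1.118 × 10⁻⁵ × 792,985,600) = 60900 / 8865.579 ≈ 6.869 cm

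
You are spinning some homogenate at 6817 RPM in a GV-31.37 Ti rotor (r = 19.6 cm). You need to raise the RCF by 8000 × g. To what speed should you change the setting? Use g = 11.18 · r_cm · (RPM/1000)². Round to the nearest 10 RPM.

9110 RPM

Current RCF = 11.18 × 19.6 × (6.817)² = 11.18 × 19.6 × 46.471489 ≈ 10,183.2 × g
Target RCF = 10,183.2 + 8,000 = 18,183.2 × g
(N/1000)² = 18,183.2 / 219.128 = 82.97981
N = 1000 × √82.97981 ≈ 9,109.3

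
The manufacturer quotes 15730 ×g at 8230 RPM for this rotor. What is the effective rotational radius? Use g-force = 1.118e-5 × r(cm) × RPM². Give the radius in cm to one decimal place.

≈ 20.8 cm

15730 = 1.118 × 10⁻⁵ × r × (8230)²
r = 15730 / (1.118 × 10⁻⁵ × 67,732,900) = 15730 / 757.2538 ≈ 20.772 cm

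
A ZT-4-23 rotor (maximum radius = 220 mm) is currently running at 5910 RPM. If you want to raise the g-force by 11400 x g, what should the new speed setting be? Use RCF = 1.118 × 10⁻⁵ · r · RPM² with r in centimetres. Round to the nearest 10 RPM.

9020 RPM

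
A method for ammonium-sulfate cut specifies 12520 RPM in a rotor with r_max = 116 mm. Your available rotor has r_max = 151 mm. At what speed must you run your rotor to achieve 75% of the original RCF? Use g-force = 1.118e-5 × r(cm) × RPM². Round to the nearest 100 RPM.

Original rotor: r = 116 mm = 11.6 cm
RCF = 1.118 × 10⁻⁵ × r × N²
RCF_original = 1.118 × 10⁻⁵ × 11.6 × (12520)² = 1.118 × 10⁻⁵ × 11.6 × 156,750,400 ≈ 20,328.6 × g
Target RCF = 0.75 × 20,328.6 ≈ 15,246.4 × g
Your rotor: r = 151 mm = 15.1 cm
15,246.4 = 1.118 × 10⁻⁵ × 15.1 × N²
N² = 15,246.4 / (16.8818 × 10⁻⁵) = 90,312,644
N ≈ √90,312,644 ≈ 9,503.3

9500 RPM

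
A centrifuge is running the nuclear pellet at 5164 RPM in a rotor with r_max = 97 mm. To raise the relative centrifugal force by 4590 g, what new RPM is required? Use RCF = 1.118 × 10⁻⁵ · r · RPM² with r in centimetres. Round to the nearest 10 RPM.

r = 97 mm = 9.7 cm
Current RCF = 1.118 × 10⁻⁵ × 9.7 × (5164)² = 1.118 × 10⁻⁵ × 9.7 × 26,666,896 ≈ 2,891.9 × g
Target RCF = 2,891.9 + 4,590 = 7,481.9 × g
N² = 7,481.9 / (10.8446 × 10⁻⁵) = 68,991,941
N ≈ √68,991,941 ≈ 8,306.1

8310 RPM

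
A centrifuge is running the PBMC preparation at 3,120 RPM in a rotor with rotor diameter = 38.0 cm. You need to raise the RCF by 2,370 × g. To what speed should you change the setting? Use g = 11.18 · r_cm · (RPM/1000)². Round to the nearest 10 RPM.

≈ 4570 RPM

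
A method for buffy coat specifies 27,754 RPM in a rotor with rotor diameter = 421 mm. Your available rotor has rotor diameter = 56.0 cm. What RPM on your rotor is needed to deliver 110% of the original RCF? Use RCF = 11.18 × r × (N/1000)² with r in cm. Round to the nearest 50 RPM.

Original rotor: r = 421 mm / 2 = 210.5 mm = 21.05 cm
RCF_original = 11.18 × 21.05 × (27.754)² = 11.18 × 21.05 × 770.284516 ≈ 181,278 × g
Target RCF = 1.1 × 181,278 ≈ 199,405.8 × g
Your rotor: r = 56.0 / 2 = 28 cm
199,405.8 = 11.18 × 28 × (N/1000)²
(N/1000)² = 199,405.8 / 313.04 = 636.9978
N = 1000 × √636.9978 ≈ 25,238.8

25250 RPM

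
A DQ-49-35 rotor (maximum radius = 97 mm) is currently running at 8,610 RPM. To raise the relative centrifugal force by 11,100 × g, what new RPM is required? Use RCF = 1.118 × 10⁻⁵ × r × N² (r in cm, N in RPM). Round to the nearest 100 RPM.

≈ 13300 RPM

r = 97 mm = 9.7 cm
Current RCF = 1.118 × 10⁻⁵ × 9.7 × (8610)² = 1.118 × 10⁻⁵ × 9.7 × 74,132,100 ≈ 8,039.3 × g
Target RCF = 8,039.3 + 11,100 = 19,139.3 × g
N² = 19,139.3 / (10.8446 × 10⁻⁵) = 176,486,915
N ≈ √176,486,915 ≈ 13,284.8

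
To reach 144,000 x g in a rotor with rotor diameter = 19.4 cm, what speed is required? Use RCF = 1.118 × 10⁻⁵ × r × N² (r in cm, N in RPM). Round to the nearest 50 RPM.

r = 19.4 / 2 = 9.7 cm
144,000 = 1.118 × 10⁻⁵ × 9.7 × N²
N² = 144,000 / (10.8446 × 10⁻⁵) = 1,327,849,805
N ≈ √1,327,849,805 ≈ 36,439.7

N ≈ 36450 RPM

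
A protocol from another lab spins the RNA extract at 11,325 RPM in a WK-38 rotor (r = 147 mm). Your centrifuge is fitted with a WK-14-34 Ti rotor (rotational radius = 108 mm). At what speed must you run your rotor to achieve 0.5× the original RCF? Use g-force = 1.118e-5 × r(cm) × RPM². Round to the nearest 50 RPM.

≈ 9350 RPM

Original rotor: r = 147 mm = 14.7 cm
RCF_original = 1.118 × 10⁻⁵ × 14.7 × (11325)² = 1.118 × 10⁻⁵ × 14.7 × 128,255,625 ≈ 21,078.3 × g
Target RCF = 0.5 × 21,078.3 ≈ 10,539.1 × g
Your rotor: r = 108 mm = 10.8 cm
10,539.1 = 1.118 × 10⁻⁵ × 10.8 × N²
N² = 10,539.1 / (12.0744 × 10⁻⁵) = 87,284,668
N ≈ √87,284,668 ≈ 9,342.6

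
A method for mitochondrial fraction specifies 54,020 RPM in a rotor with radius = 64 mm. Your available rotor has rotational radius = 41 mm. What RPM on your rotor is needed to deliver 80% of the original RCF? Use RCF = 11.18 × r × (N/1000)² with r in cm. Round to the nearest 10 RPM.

60370 RPM

Original rotor: r = 64 mm = 6.4 cm
RCF = 11.18 × r × (N/1000)²
RCF_original = 11.18 × 6.4 × (54.02)² = 11.18 × 6.4 × 2,918.1604 ≈ 208,800.2 × g
Target RCF = 0.8 × 208,800.2 ≈ 167,040.2 × g
Your rotor: r = 41 mm = 4.1 cm
167,040.2 = 11.18 × 4.1 × (N/1000)²
(N/1000)² = 167,040.2 / 45.838 = 3644.142
N = 1000 × √3644.142 ≈ 60,366.7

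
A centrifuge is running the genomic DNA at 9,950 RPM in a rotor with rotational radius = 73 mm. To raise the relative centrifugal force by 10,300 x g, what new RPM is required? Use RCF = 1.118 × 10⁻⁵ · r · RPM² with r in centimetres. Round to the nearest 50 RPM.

r = 73 mm = 7.3 cm
Current RCF = 1.118 × 10⁻⁵ × 7.3 × (9950)² = 1.118 × 10⁻⁵ × 7.3 × 99,002,500 ≈ 8,080 × g
Target RCF = 8,080 + 10,300 = 18,380 × g
N² = 18,380 / (8.1614 × 10⁻⁵) = 225,206,460
N ≈ √225,206,460 ≈ 15,006.9

N₂ ≈ 15000 RPM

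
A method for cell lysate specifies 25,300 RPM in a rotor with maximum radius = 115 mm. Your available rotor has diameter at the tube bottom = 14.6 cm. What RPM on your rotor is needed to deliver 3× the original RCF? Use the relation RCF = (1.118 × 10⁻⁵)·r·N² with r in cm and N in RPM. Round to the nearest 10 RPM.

Original rotor: r = 115 mm = 11.5 cm
RCF_original = 1.118 × 10⁻⁵ × 11.5 × (25300)² = 1.118 × 10⁻⁵ × 11.5 × 640,090,000 ≈ 82,296.4 × g
Target RCF = 3 × 82,296.4 ≈ 246,889.2 × g
Your rotor: r = 14.6 / 2 = 7.3 cm
246,889.2 = 1.118 × 10⁻⁵ × 7.3 × N²
N² = 246,889.2 / (8.1614 × 10⁻⁵) = 3,025,083,932
N ≈ √3,025,083,932 ≈ 55,000.8

≈ 55000 RPM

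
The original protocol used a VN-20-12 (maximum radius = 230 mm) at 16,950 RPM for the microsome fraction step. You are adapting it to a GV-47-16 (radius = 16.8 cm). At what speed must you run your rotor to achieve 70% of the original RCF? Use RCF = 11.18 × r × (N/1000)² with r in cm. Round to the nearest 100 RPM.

Original rotor: r = 230 mm = 23.0 cm
RCF_original = 11.18 × 23 × (16.95)² = 11.18 × 23 × 287.3025 ≈ 73,877 × g
Target RCF = 0.7 × 73,877 ≈ 51,713.9 × g
51,713.9 = 11.18 × 16.8 × (N/1000)²
(N/1000)² = 51,713.9 / 187.824 = 275.3317
N = 1000 × √275.3317 ≈ 16,593.1

16600 RPM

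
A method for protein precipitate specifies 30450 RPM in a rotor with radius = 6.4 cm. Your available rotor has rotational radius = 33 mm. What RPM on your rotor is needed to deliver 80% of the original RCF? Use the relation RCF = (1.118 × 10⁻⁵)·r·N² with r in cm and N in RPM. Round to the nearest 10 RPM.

37930 RPM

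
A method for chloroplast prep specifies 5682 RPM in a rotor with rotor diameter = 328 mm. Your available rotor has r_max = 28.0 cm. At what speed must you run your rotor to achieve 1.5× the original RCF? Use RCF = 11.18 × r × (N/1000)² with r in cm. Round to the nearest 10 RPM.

Original rotor: r = 328 mm / 2 = 164 mm = 16.4 cm
RCF = 11.18 × r × (N/1000)²
RCF_original = 11.18 × 16.4 × (5.682)² = 11.18 × 16.4 × 32.285124 ≈ 5,919.5 × g
Target RCF = 1.5 × 5,919.5 ≈ 8,879.2 × g
8,879.2 = 11.18 × 28 × (N/1000)²
(N/1000)² = 8,879.2 / 313.04 = 28.36443
N = 1000 × √28.36443 ≈ 5,325.8

5330 RPM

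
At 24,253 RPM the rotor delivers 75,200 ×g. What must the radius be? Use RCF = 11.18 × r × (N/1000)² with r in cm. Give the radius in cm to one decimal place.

75200 = 11.18 × r × (24.253)²
r = 75200 / (11.18 × 588.208009) = 75200 / 6576.166 ≈ 11.435 cm

r ≈ 11.4 cm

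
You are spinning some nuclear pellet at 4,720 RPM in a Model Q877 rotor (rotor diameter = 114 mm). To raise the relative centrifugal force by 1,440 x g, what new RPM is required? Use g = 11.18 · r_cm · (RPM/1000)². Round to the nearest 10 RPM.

r = 114 mm / 2 = 57 mm = 5.7 cm
Current RCF = 11.18 × 5.7 × (4.72)² = 11.18 × 5.7 × 22.2784 ≈ 1,419.7 × g
Target RCF = 1,419.7 + 1,440 = 2,859.7 × g
(N/1000)² = 2,859.7 / 63.726 = 44.87493
N = 1000 × √44.87493 ≈ 6,698.9

6700 RPM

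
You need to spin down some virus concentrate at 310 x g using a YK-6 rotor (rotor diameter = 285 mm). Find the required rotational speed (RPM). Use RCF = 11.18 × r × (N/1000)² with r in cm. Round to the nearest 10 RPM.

r = 285 mm / 2 = 142.5 mm = 14.25 cm
RCF = 11.18 × r × (N/1000)²
310 = 11.18 × 14.25 × (N/1000)²
(N/1000)² = 310 / 159.315 = 1.945831
N = 1000 × √1.945831 ≈ 1,394.9

≈ 1390 RPM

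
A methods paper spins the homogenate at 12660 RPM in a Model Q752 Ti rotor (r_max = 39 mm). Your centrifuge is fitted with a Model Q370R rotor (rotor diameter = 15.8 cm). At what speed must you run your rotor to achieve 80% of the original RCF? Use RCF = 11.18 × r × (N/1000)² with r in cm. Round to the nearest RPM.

7956 RPM

Original rotor: r = 39 mm = 3.9 cm
RCF_original = 11.18 × 3.9 × (12.66)² = 11.18 × 3.9 × 160.2756 ≈ 6,988.3 × g
Target RCF = 0.8 × 6,988.3 ≈ 5,590.6 × g
Your rotor: r = 15.8 / 2 = 7.9 cm
5,590.6 = 11.18 × 7.9 × (N/1000)²
(N/1000)² = 5,590.6 / 88.322 = 63.29793
N = 1000 × √63.29793 ≈ 7,956.0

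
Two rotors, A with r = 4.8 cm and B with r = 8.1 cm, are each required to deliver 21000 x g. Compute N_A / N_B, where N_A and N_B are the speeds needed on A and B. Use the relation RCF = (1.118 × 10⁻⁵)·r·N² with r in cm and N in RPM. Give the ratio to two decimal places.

At fixed RCF, N ∝ 1/√r, so N_A/N_B = √(r_B/r_A) = √(8.1/4.8) = √1.687500 = 1.2990.

1.30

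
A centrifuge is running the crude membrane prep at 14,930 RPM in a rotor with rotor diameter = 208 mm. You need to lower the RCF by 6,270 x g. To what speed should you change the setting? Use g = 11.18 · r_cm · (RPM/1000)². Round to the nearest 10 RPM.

r = 208 mm / 2 = 104 mm = 10.4 cm
Current RCF = 11.18 × 10.4 × (14.93)² = 11.18 × 10.4 × 222.9049 ≈ 25,917.6 × g
Target RCF = 25,917.6 − 6,270 = 19,647.6 × g
(N/1000)² = 19,647.6 / 116.272 = 168.9796
N = 1000 × √168.9796 ≈ 12,999.2

≈ 13000 RPM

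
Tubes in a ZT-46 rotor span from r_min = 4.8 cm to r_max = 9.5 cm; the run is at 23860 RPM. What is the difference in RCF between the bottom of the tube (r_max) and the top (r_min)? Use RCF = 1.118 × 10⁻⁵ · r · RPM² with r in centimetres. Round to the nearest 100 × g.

ΔRCF = 1.118 × 10⁻⁵ × (r_max − r_min) × N² = 1.118 × 10⁻⁵ × 4.7 × 569,299,600 ≈ 29,914.4

29900 ×g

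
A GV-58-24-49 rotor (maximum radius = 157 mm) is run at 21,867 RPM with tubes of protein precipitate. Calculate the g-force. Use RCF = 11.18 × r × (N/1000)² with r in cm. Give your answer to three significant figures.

r = 157 mm = 15.7 cm
RCF = 11.18 × 15.7 × (21.867)² = 11.18 × 15.7 × 478.165689 ≈ 83,930.5 × g

83900 g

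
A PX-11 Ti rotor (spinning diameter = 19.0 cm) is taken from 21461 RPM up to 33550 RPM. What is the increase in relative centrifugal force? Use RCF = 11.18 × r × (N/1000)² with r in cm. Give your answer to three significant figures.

r = 19.0 / 2 = 9.5 cm
RCF₁ = 11.18 × 9.5 × (21.461)² = 11.18 × 9.5 × 460.574521 ≈ 48,917.6 × g
RCF₂ = 11.18 × 9.5 × (33.55)² = 11.18 × 9.5 × 1,125.6025 ≈ 119,550.2 × g
Increase = 119,550.2 − 48,917.6 = 70,632.6

70600 ×g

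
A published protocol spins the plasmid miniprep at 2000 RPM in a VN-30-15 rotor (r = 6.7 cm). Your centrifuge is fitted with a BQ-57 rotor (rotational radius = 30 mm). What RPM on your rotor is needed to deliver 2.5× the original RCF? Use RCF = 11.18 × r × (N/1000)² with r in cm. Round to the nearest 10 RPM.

RCF = 11.18 × r × (N/1000)²
RCF_original = 11.18 × 6.7 × (2)² = 11.18 × 6.7 × 4 ≈ 299.6 × g
Target RCF = 2.5 × 299.6 ≈ 749 × g
Your rotor: r = 30 mm = 3.0 cm
749 = 11.18 × 3 × (N/1000)²
(N/1000)² = 749 / 33.54 = 22.33154
N = 1000 × √22.33154 ≈ 4,725.6

4730 RPM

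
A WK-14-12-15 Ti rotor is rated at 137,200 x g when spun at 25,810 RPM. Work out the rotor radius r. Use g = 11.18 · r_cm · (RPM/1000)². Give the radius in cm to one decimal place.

18.4 cm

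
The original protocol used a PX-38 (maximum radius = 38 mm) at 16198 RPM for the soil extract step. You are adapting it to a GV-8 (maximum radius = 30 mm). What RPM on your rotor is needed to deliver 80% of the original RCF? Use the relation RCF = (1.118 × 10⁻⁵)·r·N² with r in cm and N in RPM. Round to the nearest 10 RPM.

≈ 16310 RPM

Original rotor: r = 38 mm = 3.8 cm
RCF_original = 1.118 × 10⁻⁵ × 3.8 × (16198)² = 1.118 × 10⁻⁵ × 3.8 × 262,375,204 ≈ 11,146.7 × g
Target RCF = 0.8 × 11,146.7 ≈ 8,917.4 × g
Your rotor: r = 30 mm = 3.0 cm
8,917.4 = 1.118 × 10⁻⁵ × 3 × N²
N² = 8,917.4 / (3.354 × 10⁻⁵) = 265,873,584
N ≈ √265,873,584 ≈ 16,305.6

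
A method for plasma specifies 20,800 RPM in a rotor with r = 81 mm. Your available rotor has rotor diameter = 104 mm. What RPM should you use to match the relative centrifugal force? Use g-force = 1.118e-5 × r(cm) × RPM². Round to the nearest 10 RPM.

Original rotor: r = 81 mm = 8.1 cm
RCF_original = 1.118 × 10⁻⁵ × 8.1 × (20800)² = 1.118 × 10⁻⁵ × 8.1 × 432,640,000 ≈ 39,179 × g
Your rotor: r = 104 mm / 2 = 52 mm = 5.2 cm
39,179 = 1.118 × 10⁻⁵ × 5.2 × N²
N² = 39,179 / (5.8136 × 10⁻⁵) = 673,919,774
N ≈ √673,919,774 ≈ 25,960.0

≈ 25960 RPM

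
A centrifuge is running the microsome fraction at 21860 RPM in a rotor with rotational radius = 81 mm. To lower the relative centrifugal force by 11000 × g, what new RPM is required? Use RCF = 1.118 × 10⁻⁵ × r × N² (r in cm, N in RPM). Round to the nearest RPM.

r = 81 mm = 8.1 cm
Current RCF = 1.118 × 10⁻⁵ × 8.1 × (21860)² = 1.118 × 10⁻⁵ × 8.1 × 477,859,600 ≈ 43,274 × g
Target RCF = 43,274 − 11,000 = 32,274 × g
N² = 32,274 / (9.0558 × 10⁻⁵) = 356,390,380
N ≈ √356,390,380 ≈ 18,878.3

18878 RPM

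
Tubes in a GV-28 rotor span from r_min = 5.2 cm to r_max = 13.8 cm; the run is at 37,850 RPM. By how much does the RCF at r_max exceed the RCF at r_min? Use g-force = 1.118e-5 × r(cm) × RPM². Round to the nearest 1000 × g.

ΔRCF ≈ 138000 × g

RCF_max = 1.118 × 10⁻⁵ × 13.8 × (37850)² = 1.118 × 10⁻⁵ × 13.8 × 1,432,622,500 ≈ 221,030.7 × g
RCF_min = 1.118 × 10⁻⁵ × 5.2 × (37850)² = 1.118 × 10⁻⁵ × 5.2 × 1,432,622,500 ≈ 83,286.9 × g
ΔRCF = 221,030.7 − 83,286.9 = 137,743.8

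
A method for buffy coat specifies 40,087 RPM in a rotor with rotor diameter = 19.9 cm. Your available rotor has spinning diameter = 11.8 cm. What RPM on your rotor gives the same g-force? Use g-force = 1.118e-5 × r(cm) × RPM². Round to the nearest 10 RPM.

52060 RPM

Original rotor: r = 19.9 / 2 = 9.95 cm
RCF_original = 1.118 × 10⁻⁵ × 9.95 × (40087)² = 1.118 × 10⁻⁵ × 9.95 × 1,606,967,569 ≈ 178,760.7 × g
Your rotor: r = 11.8 / 2 = 5.9 cm
178,760.7 = 1.118 × 10⁻⁵ × 5.9 × N²
N² = 178,760.7 / (6.5962 × 10⁻⁵) = 2,710,055,790
N ≈ √2,710,055,790 ≈ 52,058.2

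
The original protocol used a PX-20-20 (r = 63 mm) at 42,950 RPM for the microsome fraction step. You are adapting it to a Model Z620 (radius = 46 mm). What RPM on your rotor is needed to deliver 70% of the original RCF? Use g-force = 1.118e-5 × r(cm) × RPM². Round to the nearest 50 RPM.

42050 RPM

Original rotor: r = 63 mm = 6.3 cm
RCF_original = 1.118 × 10⁻⁵ × 6.3 × (42950)² = 1.118 × 10⁻⁵ × 6.3 × 1,844,702,500 ≈ 129,929.8 × g
Target RCF = 0.7 × 129,929.8 ≈ 90,950.9 × g
Your rotor: r = 46 mm = 4.6 cm
90,950.9 = 1.118 × 10⁻⁵ × 4.6 × N²
N² = 90,950.9 / (5.1428 × 10⁻⁵) = 1,768,509,372
N ≈ √1,768,509,372 ≈ 42,053.6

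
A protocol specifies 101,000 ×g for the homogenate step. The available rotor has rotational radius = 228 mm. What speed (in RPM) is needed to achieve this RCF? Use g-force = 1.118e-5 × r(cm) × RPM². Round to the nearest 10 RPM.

r = 228 mm = 22.8 cm
RCF = 1.118 × 10⁻⁵ × r × N²
101,000 = 1.118 × 10⁻⁵ × 22.8 × N²
N² = 101,000 / (25.4904 × 10⁻⁵) = 396,227,599
N ≈ √396,227,599 ≈ 19,905.5

N ≈ 19910 RPM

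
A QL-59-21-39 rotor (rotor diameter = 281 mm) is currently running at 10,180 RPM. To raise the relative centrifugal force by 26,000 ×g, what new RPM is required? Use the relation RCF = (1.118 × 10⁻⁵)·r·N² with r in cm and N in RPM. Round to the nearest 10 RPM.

N₂ ≈ 16410 RPM

r = 281 mm / 2 = 140.5 mm = 14.05 cm
Current RCF = 1.118 × 10⁻⁵ × 14.05 × (10180)² = 1.118 × 10⁻⁵ × 14.05 × 103,632,400 ≈ 16,278.5 × g
Target RCF = 16,278.5 + 26,000 = 42,278.5 × g
N² = 42,278.5 / (15.7079 × 10⁻⁵) = 269,154,375
N ≈ √269,154,375 ≈ 16,405.9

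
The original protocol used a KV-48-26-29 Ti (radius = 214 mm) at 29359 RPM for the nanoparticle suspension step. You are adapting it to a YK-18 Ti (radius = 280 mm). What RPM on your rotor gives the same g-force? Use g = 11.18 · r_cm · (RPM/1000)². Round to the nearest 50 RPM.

Original rotor: r = 214 mm = 21.4 cm
RCF = 11.18 × r × (N/1000)²
RCF_original = 11.18 × 21.4 × (29.359)² = 11.18 × 21.4 × 861.950881 ≈ 206,223.5 × g
Your rotor: r = 280 mm = 28.0 cm
206,223.5 = 11.18 × 28 × (N/1000)²
(N/1000)² = 206,223.5 / 313.04 = 658.7768
N = 1000 × √658.7768 ≈ 25,666.6

≈ 25650 RPM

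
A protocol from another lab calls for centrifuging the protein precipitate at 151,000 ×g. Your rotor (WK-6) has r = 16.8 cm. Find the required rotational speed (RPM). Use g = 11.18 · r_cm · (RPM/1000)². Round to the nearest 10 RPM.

151,000 = 11.18 × 16.8 × (N/1000)²
(N/1000)² = 151,000 / 187.824 = 803.9441
N = 1000 × √803.9441 ≈ 28,353.9

≈ 28350 RPM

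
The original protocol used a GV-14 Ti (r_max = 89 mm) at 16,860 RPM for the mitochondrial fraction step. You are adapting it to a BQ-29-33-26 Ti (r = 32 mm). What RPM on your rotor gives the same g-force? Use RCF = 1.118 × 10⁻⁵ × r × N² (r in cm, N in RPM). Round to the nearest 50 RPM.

≈ 28100 RPM

Original rotor: r = 89 mm = 8.9 cm
RCF = 1.118 × 10⁻⁵ × r × N²
RCF_original = 1.118 × 10⁻⁵ × 8.9 × (16860)² = 1.118 × 10⁻⁵ × 8.9 × 284,259,600 ≈ 28,284.4 × g
Your rotor: r = 32 mm = 3.2 cm
28,284.4 = 1.118 × 10⁻⁵ × 3.2 × N²
N² = 28,284.4 / (3.5776 × 10⁻⁵) = 790,597,048
N ≈ √790,597,048 ≈ 28,117.6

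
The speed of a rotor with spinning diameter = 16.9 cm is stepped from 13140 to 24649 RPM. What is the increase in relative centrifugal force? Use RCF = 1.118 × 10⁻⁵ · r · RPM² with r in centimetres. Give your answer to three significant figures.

r = 16.9 / 2 = 8.45 cm
RCF₁ = 1.118 × 10⁻⁵ × 8.45 × (13140)² = 1.118 × 10⁻⁵ × 8.45 × 172,659,600 ≈ 16,311.3 × g
RCF₂ = 1.118 × 10⁻⁵ × 8.45 × (24649)² = 1.118 × 10⁻⁵ × 8.45 × 607,573,201 ≈ 57,398 × g
Increase = 57,398 − 16,311.3 = 41,086.7

≈ 41100 ×g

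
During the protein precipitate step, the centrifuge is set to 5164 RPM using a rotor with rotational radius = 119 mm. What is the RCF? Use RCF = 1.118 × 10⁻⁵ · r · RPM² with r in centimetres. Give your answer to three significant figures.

3550 x g

r = 119 mm = 11.9 cm
RCF = 1.118 × 10⁻⁵ × 11.9 × (5164)² = 1.118 × 10⁻⁵ × 11.9 × 26,666,896 ≈ 3,547.8 × g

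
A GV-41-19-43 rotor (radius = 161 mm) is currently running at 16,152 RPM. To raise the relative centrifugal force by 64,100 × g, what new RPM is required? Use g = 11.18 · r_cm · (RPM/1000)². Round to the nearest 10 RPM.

N₂ ≈ 24840 RPM

r = 161 mm = 16.1 cm
Current RCF = 11.18 × 16.1 × (16.152)² = 11.18 × 16.1 × 260.887104 ≈ 46,959.2 × g
Target RCF = 46,959.2 + 64,100 = 111,059.2 × g
(N/1000)² = 111,059.2 / 179.998 = 617.0024
N = 1000 × √617.0024 ≈ 24,839.5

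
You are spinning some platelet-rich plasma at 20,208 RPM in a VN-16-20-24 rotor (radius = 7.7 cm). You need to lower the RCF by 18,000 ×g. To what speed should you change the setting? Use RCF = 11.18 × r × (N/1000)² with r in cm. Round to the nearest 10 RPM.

14120 RPM

Current RCF = 11.18 × 7.7 × (20.208)² = 11.18 × 7.7 × 408.363264 ≈ 35,154.4 × g
Target RCF = 35,154.4 − 18,000 = 17,154.4 × g
(N/1000)² = 17,154.4 / 86.086 = 199.2705
N = 1000 × √199.2705 ≈ 14,116.3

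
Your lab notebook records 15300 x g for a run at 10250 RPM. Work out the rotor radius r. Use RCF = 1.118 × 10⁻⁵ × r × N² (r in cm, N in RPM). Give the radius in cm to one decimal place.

≈ 13.0 cm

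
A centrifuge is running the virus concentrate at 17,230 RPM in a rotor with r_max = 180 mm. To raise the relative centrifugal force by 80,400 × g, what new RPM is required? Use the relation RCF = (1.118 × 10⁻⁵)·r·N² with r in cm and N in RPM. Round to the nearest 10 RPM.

≈ 26390 RPM

r = 180 mm = 18.0 cm
Current RCF = 1.118 × 10⁻⁵ × 18 × (17230)² = 1.118 × 10⁻⁵ × 18 × 296,872,900 ≈ 59,742.7 × g
Target RCF = 59,742.7 + 80,400 = 140,142.7 × g
N² = 140,142.7 / (20.124 × 10⁻⁵) = 696,395,846
N ≈ √696,395,846 ≈ 26,389.3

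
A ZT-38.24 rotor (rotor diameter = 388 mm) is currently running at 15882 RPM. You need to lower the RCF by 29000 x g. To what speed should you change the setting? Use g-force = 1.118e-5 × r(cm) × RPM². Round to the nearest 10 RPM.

N₂ ≈ 10890 RPM

r = 388 mm / 2 = 194 mm = 19.4 cm
Current RCF = 1.118 × 10⁻⁵ × 19.4 × (15882)² = 1.118 × 10⁻⁵ × 19.4 × 252,237,924 ≈ 54,708.4 × g
Target RCF = 54,708.4 − 29,000 = 25,708.4 × g
N² = 25,708.4 / (21.6892 × 10⁻⁵) = 118,530,882
N ≈ √118,530,882 ≈ 10,887.2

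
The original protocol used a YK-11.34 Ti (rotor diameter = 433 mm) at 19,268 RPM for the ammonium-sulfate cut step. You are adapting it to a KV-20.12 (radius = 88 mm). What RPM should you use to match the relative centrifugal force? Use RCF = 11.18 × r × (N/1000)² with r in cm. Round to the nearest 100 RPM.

Original rotor: r = 433 mm / 2 = 216.5 mm = 21.65 cm
RCF_original = 11.18 × 21.65 × (19.268)² = 11.18 × 21.65 × 371.255824 ≈ 89,861.4 × g
Your rotor: r = 88 mm = 8.8 cm
89,861.4 = 11.18 × 8.8 × (N/1000)²
(N/1000)² = 89,861.4 / 98.384 = 913.3741
N = 1000 × √913.3741 ≈ 30,222.1

30200 RPM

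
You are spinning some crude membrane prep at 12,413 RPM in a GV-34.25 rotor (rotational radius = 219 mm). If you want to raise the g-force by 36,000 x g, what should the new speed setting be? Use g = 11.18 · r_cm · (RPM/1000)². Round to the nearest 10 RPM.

r = 219 mm = 21.9 cm
Current RCF = 11.18 × 21.9 × (12.413)² = 11.18 × 21.9 × 154.082569 ≈ 37,725.9 × g
Target RCF = 37,725.9 + 36,000 = 73,725.9 × g
(N/1000)² = 73,725.9 / 244.842 = 301.1162
N = 1000 × √301.1162 ≈ 17,352.7

≈ 17350 RPM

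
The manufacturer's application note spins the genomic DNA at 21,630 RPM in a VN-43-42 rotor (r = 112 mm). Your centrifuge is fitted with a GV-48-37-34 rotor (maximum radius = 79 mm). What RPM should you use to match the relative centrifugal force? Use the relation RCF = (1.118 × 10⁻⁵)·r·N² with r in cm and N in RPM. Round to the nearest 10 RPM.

Original rotor: r = 112 mm = 11.2 cm
RCF = 1.118 × 10⁻⁵ × r × N²
RCF_original = 1.118 × 10⁻⁵ × 11.2 × (21630)² = 1.118 × 10⁻⁵ × 11.2 × 467,856,900 ≈ 58,583.2 × g
Your rotor: r = 79 mm = 7.9 cm
58,583.2 = 1.118 × 10⁻⁵ × 7.9 × N²
N² = 58,583.2 / (8.8322 × 10⁻⁵) = 663,291,139
N ≈ √663,291,139 ≈ 25,754.4

≈ 25750 RPM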